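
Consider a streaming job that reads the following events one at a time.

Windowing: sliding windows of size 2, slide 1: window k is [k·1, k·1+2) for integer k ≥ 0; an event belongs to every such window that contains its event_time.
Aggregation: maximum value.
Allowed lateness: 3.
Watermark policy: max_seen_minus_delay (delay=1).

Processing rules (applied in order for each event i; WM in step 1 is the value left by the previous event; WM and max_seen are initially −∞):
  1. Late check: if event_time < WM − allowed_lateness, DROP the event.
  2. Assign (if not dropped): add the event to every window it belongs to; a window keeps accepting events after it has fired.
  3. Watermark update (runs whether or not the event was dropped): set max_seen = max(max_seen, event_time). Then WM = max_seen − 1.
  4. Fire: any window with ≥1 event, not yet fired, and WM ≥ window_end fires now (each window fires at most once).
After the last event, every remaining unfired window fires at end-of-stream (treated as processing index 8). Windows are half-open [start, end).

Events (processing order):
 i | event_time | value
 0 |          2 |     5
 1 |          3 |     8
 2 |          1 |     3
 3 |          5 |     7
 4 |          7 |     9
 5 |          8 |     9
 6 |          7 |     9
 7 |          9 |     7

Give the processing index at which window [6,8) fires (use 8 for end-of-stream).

7

i=0 t=2 v=5: → [2,4),[1,3); WM=1
i=1 t=3 v=8: → [3,5),[2,4); WM=2
i=2 t=1 v=3: → [1,3),[0,2); WM=2; [0,2) fires=3
i=3 t=5 v=7: → [5,7),[4,6); WM=4; [1,3) fires=5 [2,4) fires=8
i=4 t=7 v=9: → [7,9),[6,8); WM=6; [3,5) fires=8 [4,6) fires=7
i=5 t=8 v=9: → [8,10),[7,9); WM=7; [5,7) fires=7
i=6 t=7 v=9: → [7,9),[6,8); WM=7
i=7 t=9 v=7: → [9,11),[8,10); WM=8; [6,8) fires=9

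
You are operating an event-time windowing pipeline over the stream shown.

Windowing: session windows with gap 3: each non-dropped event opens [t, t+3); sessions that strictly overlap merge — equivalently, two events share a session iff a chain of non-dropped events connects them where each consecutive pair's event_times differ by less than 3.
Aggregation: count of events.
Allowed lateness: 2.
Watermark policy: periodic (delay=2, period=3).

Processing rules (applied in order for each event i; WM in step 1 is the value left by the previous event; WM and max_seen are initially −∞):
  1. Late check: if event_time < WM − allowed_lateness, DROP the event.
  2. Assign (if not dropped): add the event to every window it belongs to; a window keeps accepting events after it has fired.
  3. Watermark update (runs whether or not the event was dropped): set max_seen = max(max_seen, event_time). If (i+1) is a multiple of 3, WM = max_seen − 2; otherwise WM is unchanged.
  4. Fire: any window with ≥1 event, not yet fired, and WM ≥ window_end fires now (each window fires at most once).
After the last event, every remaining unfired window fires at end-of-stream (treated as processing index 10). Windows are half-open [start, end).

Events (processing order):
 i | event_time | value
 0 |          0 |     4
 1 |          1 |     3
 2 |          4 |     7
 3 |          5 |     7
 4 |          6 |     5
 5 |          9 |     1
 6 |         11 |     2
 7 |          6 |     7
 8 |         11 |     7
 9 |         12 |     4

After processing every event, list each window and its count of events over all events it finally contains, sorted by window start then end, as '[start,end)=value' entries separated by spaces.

[0,4)=2 [4,9)=4 [9,15)=4

i=0 t=0 v=4: → [0,3); WM=−∞
i=1 t=1 v=3: → [0,4); WM=−∞
i=2 t=4 v=7: → [4,7); WM=2
i=3 t=5 v=7: → [4,8); WM=2
i=4 t=6 v=5: → [4,9); WM=2
i=5 t=9 v=1: → [9,12); WM=7
i=6 t=11 v=2: → [9,14); WM=7
i=7 t=6 v=7: → [4,9); WM=7
i=8 t=11 v=7: → [9,14); WM=9
i=9 t=12 v=4: → [9,15); WM=9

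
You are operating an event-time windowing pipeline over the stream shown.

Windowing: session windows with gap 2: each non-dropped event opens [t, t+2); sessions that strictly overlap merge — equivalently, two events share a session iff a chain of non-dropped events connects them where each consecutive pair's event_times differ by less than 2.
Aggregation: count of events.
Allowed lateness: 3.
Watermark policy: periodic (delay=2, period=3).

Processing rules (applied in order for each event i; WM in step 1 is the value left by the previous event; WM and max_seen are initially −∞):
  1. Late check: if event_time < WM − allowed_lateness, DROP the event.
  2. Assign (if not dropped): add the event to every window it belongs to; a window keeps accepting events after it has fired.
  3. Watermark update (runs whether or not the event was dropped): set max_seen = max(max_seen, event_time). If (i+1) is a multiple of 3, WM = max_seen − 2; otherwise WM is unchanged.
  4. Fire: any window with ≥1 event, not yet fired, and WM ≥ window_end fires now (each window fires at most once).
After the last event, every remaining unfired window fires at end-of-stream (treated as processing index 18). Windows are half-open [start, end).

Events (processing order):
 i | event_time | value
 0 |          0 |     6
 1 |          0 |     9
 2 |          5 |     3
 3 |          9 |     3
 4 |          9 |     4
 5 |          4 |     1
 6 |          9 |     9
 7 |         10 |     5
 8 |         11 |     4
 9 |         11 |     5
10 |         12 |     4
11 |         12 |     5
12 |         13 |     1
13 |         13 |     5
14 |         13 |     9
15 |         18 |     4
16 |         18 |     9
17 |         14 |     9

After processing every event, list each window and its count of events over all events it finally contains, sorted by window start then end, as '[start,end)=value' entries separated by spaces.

[0,2)=2 [4,7)=2 [9,16)=12 [18,20)=2

i=0 t=0 v=6: → [0,2); WM=−∞
i=1 t=0 v=9: → [0,2); WM=−∞
i=2 t=5 v=3: → [5,7); WM=3
i=3 t=9 v=3: → [9,11); WM=3
i=4 t=9 v=4: → [9,11); WM=3
i=5 t=4 v=1: → [4,7); WM=7
i=6 t=9 v=9: → [9,11); WM=7
i=7 t=10 v=5: → [9,12); WM=7
i=8 t=11 v=4: → [9,13); WM=9
i=9 t=11 v=5: → [9,13); WM=9
i=10 t=12 v=4: → [9,14); WM=9
i=11 t=12 v=5: → [9,14); WM=10
i=12 t=13 v=1: → [9,15); WM=10
i=13 t=13 v=5: → [9,15); WM=10
i=14 t=13 v=9: → [9,15); WM=11
i=15 t=18 v=4: → [18,20); WM=11
i=16 t=18 v=9: → [18,20); WM=11
i=17 t=14 v=9: → [9,16); WM=16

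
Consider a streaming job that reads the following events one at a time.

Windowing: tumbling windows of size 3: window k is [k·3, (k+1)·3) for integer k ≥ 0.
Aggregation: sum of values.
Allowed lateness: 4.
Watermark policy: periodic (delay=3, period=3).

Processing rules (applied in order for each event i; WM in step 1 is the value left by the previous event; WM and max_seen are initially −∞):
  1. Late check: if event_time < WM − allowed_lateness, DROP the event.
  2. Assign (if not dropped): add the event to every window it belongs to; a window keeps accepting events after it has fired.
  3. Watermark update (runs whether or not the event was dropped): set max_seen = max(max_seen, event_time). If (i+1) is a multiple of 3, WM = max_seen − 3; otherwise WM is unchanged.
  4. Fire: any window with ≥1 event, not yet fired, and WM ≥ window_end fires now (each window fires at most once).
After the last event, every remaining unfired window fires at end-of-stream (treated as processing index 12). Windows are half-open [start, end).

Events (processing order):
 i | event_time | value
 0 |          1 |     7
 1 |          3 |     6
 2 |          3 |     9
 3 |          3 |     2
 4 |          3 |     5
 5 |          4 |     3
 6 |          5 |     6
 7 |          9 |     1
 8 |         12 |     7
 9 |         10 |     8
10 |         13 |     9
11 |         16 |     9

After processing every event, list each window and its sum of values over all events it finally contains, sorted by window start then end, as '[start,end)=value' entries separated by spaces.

i=0 t=1 v=7: → [0,3); WM=−∞
i=1 t=3 v=6: → [3,6); WM=−∞
i=2 t=3 v=9: → [3,6); WM=0
i=3 t=3 v=2: → [3,6); WM=0
i=4 t=3 v=5: → [3,6); WM=0
i=5 t=4 v=3: → [3,6); WM=1
i=6 t=5 v=6: → [3,6); WM=1
i=7 t=9 v=1: → [9,12); WM=1
i=8 t=12 v=7: → [12,15); WM=9; [0,3) fires=7 [3,6) fires=31
i=9 t=10 v=8: → [9,12); WM=9
i=10 t=13 v=9: → [12,15); WM=9
i=11 t=16 v=9: → [15,18); WM=13; [9,12) fires=9

[0,3)=7 [3,6)=31 [9,12)=9 [12,15)=16 [15,18)=9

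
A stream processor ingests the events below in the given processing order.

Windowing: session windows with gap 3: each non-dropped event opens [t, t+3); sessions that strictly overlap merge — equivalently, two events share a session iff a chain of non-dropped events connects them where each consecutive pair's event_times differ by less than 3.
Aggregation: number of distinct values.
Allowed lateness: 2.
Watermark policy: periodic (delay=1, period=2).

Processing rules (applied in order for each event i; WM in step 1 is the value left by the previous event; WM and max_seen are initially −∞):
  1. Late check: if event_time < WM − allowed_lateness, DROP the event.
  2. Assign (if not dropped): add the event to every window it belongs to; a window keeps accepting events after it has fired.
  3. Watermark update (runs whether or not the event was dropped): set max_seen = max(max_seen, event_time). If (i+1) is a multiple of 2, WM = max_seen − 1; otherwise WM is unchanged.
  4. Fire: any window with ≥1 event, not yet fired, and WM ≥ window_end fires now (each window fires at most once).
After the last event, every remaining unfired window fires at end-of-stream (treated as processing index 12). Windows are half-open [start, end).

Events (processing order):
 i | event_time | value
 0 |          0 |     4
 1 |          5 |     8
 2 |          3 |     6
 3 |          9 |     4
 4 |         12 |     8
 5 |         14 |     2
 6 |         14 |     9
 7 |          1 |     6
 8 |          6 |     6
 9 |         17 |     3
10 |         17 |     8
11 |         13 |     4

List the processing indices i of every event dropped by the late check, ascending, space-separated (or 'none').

7 8 11

i=0 t=0 v=4: → [0,3); WM=−∞
i=1 t=5 v=8: → [5,8); WM=4
i=2 t=3 v=6: → [3,8); WM=4
i=3 t=9 v=4: → [9,12); WM=8
i=4 t=12 v=8: → [12,15); WM=8
i=5 t=14 v=2: → [12,17); WM=13
i=6 t=14 v=9: → [12,17); WM=13
i=7 t=1 v=6: DROP (t<13-2); WM=13
i=8 t=6 v=6: DROP (t<13-2); WM=13
i=9 t=17 v=3: → [17,20); WM=16
i=10 t=17 v=8: → [17,20); WM=16
i=11 t=13 v=4: DROP (t<16-2); WM=16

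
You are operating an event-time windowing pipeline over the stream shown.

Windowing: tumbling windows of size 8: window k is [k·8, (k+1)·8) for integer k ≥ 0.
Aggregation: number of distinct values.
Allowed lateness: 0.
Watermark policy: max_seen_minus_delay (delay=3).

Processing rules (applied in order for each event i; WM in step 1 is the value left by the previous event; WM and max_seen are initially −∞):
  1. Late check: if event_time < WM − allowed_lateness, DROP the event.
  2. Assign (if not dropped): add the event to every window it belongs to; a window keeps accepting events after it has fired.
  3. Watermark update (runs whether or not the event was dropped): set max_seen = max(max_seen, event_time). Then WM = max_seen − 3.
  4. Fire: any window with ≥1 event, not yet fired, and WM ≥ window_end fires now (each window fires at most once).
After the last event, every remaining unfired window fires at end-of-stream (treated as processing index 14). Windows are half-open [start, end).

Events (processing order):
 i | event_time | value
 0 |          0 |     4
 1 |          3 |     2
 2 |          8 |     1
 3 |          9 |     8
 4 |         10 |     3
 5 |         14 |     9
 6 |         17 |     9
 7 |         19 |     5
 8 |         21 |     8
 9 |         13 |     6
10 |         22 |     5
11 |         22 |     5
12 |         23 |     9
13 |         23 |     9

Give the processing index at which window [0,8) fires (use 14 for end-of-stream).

5

i=0 t=0 v=4: → [0,8); WM=-3
i=1 t=3 v=2: → [0,8); WM=0
i=2 t=8 v=1: → [8,16); WM=5
i=3 t=9 v=8: → [8,16); WM=6
i=4 t=10 v=3: → [8,16); WM=7
i=5 t=14 v=9: → [8,16); WM=11; [0,8) fires=2
i=6 t=17 v=9: → [16,24); WM=14
i=7 t=19 v=5: → [16,24); WM=16; [8,16) fires=4
i=8 t=21 v=8: → [16,24); WM=18
i=9 t=13 v=6: DROP (t<18-0); WM=18
i=10 t=22 v=5: → [16,24); WM=19
i=11 t=22 v=5: → [16,24); WM=19
i=12 t=23 v=9: → [16,24); WM=20
i=13 t=23 v=9: → [16,24); WM=20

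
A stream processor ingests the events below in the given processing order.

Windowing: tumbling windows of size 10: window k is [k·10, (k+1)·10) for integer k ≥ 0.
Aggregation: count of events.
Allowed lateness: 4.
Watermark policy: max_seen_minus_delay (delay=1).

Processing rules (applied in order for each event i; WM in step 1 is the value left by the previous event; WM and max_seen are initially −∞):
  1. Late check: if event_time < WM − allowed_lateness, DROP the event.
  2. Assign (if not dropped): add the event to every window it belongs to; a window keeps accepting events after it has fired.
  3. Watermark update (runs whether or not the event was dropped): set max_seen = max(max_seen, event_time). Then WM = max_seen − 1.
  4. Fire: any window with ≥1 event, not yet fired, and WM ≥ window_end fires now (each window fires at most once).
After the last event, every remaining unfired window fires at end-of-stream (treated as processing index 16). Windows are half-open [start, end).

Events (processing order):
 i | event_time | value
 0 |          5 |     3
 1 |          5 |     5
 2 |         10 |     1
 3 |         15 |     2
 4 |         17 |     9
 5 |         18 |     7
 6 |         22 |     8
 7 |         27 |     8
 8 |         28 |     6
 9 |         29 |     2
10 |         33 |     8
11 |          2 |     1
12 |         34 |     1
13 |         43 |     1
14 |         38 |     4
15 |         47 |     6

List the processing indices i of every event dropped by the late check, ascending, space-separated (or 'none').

11

i=0 t=5 v=3: → [0,10); WM=4
i=1 t=5 v=5: → [0,10); WM=4
i=2 t=10 v=1: → [10,20); WM=9
i=3 t=15 v=2: → [10,20); WM=14; [0,10) fires=2
i=4 t=17 v=9: → [10,20); WM=16
i=5 t=18 v=7: → [10,20); WM=17
i=6 t=22 v=8: → [20,30); WM=21; [10,20) fires=4
i=7 t=27 v=8: → [20,30); WM=26
i=8 t=28 v=6: → [20,30); WM=27
i=9 t=29 v=2: → [20,30); WM=28
i=10 t=33 v=8: → [30,40); WM=32; [20,30) fires=4
i=11 t=2 v=1: DROP (t<32-4); WM=32
i=12 t=34 v=1: → [30,40); WM=33
i=13 t=43 v=1: → [40,50); WM=42; [30,40) fires=2
i=14 t=38 v=4: → [30,40); WM=42
i=15 t=47 v=6: → [40,50); WM=46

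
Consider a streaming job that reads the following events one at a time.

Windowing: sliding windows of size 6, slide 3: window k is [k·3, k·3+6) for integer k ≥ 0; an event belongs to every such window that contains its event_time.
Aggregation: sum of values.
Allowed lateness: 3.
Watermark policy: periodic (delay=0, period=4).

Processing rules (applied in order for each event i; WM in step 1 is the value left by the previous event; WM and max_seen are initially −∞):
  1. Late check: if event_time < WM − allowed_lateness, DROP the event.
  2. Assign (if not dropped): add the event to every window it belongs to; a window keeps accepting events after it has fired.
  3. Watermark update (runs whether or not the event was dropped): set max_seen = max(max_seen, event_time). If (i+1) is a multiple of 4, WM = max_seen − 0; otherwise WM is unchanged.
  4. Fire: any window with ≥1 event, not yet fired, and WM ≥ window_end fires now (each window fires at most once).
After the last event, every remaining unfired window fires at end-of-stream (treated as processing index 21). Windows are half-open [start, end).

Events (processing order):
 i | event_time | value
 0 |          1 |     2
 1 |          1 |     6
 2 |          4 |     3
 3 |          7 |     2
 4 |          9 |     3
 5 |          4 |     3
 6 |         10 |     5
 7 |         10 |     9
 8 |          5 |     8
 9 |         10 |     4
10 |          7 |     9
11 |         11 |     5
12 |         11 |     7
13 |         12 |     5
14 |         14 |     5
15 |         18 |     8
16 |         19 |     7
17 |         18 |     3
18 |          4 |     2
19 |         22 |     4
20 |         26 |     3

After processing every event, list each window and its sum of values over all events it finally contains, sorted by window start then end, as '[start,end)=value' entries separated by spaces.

i=0 t=1 v=2: → [0,6); WM=−∞
i=1 t=1 v=6: → [0,6); WM=−∞
i=2 t=4 v=3: → [3,9),[0,6); WM=−∞
i=3 t=7 v=2: → [6,12),[3,9); WM=7; [0,6) fires=11
i=4 t=9 v=3: → [9,15),[6,12); WM=7
i=5 t=4 v=3: → [3,9),[0,6); WM=7
i=6 t=10 v=5: → [9,15),[6,12); WM=7
i=7 t=10 v=9: → [9,15),[6,12); WM=10; [3,9) fires=8
i=8 t=5 v=8: DROP (t<10-3); WM=10
i=9 t=10 v=4: → [9,15),[6,12); WM=10
i=10 t=7 v=9: → [6,12),[3,9); WM=10
i=11 t=11 v=5: → [9,15),[6,12); WM=11
i=12 t=11 v=7: → [9,15),[6,12); WM=11
i=13 t=12 v=5: → [12,18),[9,15); WM=11
i=14 t=14 v=5: → [12,18),[9,15); WM=11
i=15 t=18 v=8: → [18,24),[15,21); WM=18; [6,12) fires=44 [9,15) fires=43 [12,18) fires=10
i=16 t=19 v=7: → [18,24),[15,21); WM=18
i=17 t=18 v=3: → [18,24),[15,21); WM=18
i=18 t=4 v=2: DROP (t<18-3); WM=18
i=19 t=22 v=4: → [21,27),[18,24); WM=22; [15,21) fires=18
i=20 t=26 v=3: → [24,30),[21,27); WM=22

[0,6)=14 [3,9)=17 [6,12)=44 [9,15)=43 [12,18)=10 [15,21)=18 [18,24)=22 [21,27)=7 [24,30)=3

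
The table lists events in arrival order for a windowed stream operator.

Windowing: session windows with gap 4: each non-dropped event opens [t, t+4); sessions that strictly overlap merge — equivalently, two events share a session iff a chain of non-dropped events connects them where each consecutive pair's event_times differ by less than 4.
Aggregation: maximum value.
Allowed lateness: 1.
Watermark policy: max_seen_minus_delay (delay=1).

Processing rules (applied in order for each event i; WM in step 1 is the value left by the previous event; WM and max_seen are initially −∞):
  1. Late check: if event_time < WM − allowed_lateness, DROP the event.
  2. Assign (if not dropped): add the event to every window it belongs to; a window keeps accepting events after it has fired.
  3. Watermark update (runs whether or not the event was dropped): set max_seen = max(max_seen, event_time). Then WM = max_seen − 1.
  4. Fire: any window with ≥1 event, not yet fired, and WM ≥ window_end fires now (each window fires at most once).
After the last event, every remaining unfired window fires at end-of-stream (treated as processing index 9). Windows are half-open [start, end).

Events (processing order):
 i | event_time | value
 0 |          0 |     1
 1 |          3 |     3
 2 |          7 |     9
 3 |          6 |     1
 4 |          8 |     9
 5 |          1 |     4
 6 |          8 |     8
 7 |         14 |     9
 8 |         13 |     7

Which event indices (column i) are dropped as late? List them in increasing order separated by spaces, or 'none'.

i=0 t=0 v=1: → [0,4); WM=-1
i=1 t=3 v=3: → [0,7); WM=2
i=2 t=7 v=9: → [7,11); WM=6
i=3 t=6 v=1: → [0,11); WM=6
i=4 t=8 v=9: → [0,12); WM=7
i=5 t=1 v=4: DROP (t<7-1); WM=7
i=6 t=8 v=8: → [0,12); WM=7
i=7 t=14 v=9: → [14,18); WM=13
i=8 t=13 v=7: → [13,18); WM=13

5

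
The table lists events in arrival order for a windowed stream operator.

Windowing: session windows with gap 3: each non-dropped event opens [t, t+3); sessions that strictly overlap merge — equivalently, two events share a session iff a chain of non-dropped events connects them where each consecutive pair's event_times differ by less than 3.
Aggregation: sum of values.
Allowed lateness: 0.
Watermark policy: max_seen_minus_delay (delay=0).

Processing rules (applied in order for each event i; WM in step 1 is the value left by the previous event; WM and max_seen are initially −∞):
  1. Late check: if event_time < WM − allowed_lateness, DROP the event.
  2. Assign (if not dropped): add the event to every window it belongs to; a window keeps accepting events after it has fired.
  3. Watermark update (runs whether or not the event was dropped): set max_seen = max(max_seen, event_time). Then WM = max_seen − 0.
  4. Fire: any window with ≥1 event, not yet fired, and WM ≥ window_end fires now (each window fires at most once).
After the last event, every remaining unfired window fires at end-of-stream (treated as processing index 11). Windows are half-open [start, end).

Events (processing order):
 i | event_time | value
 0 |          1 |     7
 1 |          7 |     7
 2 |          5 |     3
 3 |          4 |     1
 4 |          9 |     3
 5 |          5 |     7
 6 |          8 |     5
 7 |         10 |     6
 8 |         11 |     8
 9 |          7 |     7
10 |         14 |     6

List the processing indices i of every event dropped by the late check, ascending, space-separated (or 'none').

2 3 5 6 9

i=0 t=1 v=7: → [1,4); WM=1
i=1 t=7 v=7: → [7,10); WM=7
i=2 t=5 v=3: DROP (t<7-0); WM=7
i=3 t=4 v=1: DROP (t<7-0); WM=7
i=4 t=9 v=3: → [7,12); WM=9
i=5 t=5 v=7: DROP (t<9-0); WM=9
i=6 t=8 v=5: DROP (t<9-0); WM=9
i=7 t=10 v=6: → [7,13); WM=10
i=8 t=11 v=8: → [7,14); WM=11
i=9 t=7 v=7: DROP (t<11-0); WM=11
i=10 t=14 v=6: → [14,17); WM=14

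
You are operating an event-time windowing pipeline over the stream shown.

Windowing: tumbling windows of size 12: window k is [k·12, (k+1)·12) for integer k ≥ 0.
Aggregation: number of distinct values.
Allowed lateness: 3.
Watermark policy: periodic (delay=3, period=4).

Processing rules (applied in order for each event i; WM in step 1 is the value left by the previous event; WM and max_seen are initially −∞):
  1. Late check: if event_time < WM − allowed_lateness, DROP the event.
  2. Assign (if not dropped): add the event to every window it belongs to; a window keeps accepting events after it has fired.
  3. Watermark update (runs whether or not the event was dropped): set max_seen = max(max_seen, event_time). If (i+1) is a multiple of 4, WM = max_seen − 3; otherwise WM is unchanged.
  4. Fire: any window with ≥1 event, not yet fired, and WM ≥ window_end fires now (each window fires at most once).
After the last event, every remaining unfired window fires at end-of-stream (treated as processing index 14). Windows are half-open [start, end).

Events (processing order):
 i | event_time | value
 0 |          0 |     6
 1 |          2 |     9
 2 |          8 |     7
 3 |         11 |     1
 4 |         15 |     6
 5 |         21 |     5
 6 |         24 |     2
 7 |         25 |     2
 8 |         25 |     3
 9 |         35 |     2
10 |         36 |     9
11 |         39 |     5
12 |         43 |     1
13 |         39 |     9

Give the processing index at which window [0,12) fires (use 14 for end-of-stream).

i=0 t=0 v=6: → [0,12); WM=−∞
i=1 t=2 v=9: → [0,12); WM=−∞
i=2 t=8 v=7: → [0,12); WM=−∞
i=3 t=11 v=1: → [0,12); WM=8
i=4 t=15 v=6: → [12,24); WM=8
i=5 t=21 v=5: → [12,24); WM=8
i=6 t=24 v=2: → [24,36); WM=8
i=7 t=25 v=2: → [24,36); WM=22; [0,12) fires=4
i=8 t=25 v=3: → [24,36); WM=22
i=9 t=35 v=2: → [24,36); WM=22
i=10 t=36 v=9: → [36,48); WM=22
i=11 t=39 v=5: → [36,48); WM=36; [12,24) fires=2 [24,36) fires=2
i=12 t=43 v=1: → [36,48); WM=36
i=13 t=39 v=9: → [36,48); WM=36

7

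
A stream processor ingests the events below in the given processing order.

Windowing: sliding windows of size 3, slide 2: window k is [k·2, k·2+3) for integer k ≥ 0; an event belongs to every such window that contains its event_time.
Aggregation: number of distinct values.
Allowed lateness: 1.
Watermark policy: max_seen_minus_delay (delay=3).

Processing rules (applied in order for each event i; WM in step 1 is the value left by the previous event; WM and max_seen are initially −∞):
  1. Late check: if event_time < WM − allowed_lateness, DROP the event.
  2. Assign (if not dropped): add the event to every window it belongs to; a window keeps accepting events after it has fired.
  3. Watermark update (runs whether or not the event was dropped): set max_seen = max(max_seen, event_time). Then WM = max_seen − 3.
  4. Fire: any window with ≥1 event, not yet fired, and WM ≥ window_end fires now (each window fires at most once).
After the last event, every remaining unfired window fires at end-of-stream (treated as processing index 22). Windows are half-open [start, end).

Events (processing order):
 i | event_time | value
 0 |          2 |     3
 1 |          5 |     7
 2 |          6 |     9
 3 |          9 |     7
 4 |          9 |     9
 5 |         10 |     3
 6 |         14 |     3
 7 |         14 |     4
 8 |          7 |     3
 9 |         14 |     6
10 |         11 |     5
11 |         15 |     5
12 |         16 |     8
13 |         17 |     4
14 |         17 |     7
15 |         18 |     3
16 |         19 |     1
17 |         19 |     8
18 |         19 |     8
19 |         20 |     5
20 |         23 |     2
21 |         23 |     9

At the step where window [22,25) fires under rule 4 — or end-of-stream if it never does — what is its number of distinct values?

2

i=0 t=2 v=3: → [2,5),[0,3); WM=-1
i=1 t=5 v=7: → [4,7); WM=2
i=2 t=6 v=9: → [6,9),[4,7); WM=3; [0,3) fires=1
i=3 t=9 v=7: → [8,11); WM=6; [2,5) fires=1
i=4 t=9 v=9: → [8,11); WM=6
i=5 t=10 v=3: → [10,13),[8,11); WM=7; [4,7) fires=2
i=6 t=14 v=3: → [14,17),[12,15); WM=11; [6,9) fires=1 [8,11) fires=3
i=7 t=14 v=4: → [14,17),[12,15); WM=11
i=8 t=7 v=3: DROP (t<11-1); WM=11
i=9 t=14 v=6: → [14,17),[12,15); WM=11
i=10 t=11 v=5: → [10,13); WM=11
i=11 t=15 v=5: → [14,17); WM=12
i=12 t=16 v=8: → [16,19),[14,17); WM=13; [10,13) fires=2
i=13 t=17 v=4: → [16,19); WM=14
i=14 t=17 v=7: → [16,19); WM=14
i=15 t=18 v=3: → [18,21),[16,19); WM=15; [12,15) fires=3
i=16 t=19 v=1: → [18,21); WM=16
i=17 t=19 v=8: → [18,21); WM=16
i=18 t=19 v=8: → [18,21); WM=16
i=19 t=20 v=5: → [20,23),[18,21); WM=17; [14,17) fires=5
i=20 t=23 v=2: → [22,25); WM=20; [16,19) fires=4
i=21 t=23 v=9: → [22,25); WM=20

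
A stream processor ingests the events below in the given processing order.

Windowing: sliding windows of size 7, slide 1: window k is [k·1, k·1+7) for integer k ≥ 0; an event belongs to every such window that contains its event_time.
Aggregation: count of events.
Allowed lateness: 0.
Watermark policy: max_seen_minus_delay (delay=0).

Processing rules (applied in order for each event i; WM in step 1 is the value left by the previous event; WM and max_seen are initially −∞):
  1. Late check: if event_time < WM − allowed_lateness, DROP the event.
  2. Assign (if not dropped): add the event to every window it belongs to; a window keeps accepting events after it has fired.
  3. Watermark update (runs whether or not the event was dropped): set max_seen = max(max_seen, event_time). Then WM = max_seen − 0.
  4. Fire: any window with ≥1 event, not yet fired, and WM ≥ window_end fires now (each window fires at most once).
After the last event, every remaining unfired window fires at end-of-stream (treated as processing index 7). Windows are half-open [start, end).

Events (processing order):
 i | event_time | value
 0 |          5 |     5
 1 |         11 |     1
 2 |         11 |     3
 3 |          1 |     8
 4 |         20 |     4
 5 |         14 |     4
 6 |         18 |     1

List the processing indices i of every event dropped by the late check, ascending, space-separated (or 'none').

i=0 t=5 v=5: → [5,12),[4,11),[3,10),[2,9),[1,8),[0,7); WM=5
i=1 t=11 v=1: → [11,18),[10,17),[9,16),[8,15),[7,14),[6,13),[5,12); WM=11; [0,7) fires=1 [1,8) fires=1 [2,9) fires=1 [3,10) fires=1 [4,11) fires=1
i=2 t=11 v=3: → [11,18),[10,17),[9,16),[8,15),[7,14),[6,13),[5,12); WM=11
i=3 t=1 v=8: DROP (t<11-0); WM=11
i=4 t=20 v=4: → [20,27),[19,26),[18,25),[17,24),[16,23),[15,22),[14,21); WM=20; [5,12) fires=3 [6,13) fires=2 [7,14) fires=2 [8,15) fires=2 [9,16) fires=2 [10,17) fires=2 [11,18) fires=2
i=5 t=14 v=4: DROP (t<20-0); WM=20
i=6 t=18 v=1: DROP (t<20-0); WM=20

3 5 6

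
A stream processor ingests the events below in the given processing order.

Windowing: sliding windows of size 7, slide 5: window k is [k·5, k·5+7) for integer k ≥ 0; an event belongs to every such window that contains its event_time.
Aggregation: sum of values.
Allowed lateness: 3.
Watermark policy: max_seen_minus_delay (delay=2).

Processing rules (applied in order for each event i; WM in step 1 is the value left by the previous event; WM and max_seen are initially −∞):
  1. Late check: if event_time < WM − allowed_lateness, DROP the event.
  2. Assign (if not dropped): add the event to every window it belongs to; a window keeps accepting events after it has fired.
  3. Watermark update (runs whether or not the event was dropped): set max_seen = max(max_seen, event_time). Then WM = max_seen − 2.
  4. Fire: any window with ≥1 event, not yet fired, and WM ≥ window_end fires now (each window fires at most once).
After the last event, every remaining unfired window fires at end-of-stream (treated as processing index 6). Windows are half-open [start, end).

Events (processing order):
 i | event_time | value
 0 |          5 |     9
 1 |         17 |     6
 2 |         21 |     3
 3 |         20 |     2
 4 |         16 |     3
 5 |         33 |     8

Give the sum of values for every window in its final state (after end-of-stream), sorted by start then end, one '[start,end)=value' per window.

i=0 t=5 v=9: → [5,12),[0,7); WM=3
i=1 t=17 v=6: → [15,22); WM=15; [0,7) fires=9 [5,12) fires=9
i=2 t=21 v=3: → [20,27),[15,22); WM=19
i=3 t=20 v=2: → [20,27),[15,22); WM=19
i=4 t=16 v=3: → [15,22),[10,17); WM=19; [10,17) fires=3
i=5 t=33 v=8: → [30,37); WM=31; [15,22) fires=14 [20,27) fires=5

[0,7)=9 [5,12)=9 [10,17)=3 [15,22)=14 [20,27)=5 [30,37)=8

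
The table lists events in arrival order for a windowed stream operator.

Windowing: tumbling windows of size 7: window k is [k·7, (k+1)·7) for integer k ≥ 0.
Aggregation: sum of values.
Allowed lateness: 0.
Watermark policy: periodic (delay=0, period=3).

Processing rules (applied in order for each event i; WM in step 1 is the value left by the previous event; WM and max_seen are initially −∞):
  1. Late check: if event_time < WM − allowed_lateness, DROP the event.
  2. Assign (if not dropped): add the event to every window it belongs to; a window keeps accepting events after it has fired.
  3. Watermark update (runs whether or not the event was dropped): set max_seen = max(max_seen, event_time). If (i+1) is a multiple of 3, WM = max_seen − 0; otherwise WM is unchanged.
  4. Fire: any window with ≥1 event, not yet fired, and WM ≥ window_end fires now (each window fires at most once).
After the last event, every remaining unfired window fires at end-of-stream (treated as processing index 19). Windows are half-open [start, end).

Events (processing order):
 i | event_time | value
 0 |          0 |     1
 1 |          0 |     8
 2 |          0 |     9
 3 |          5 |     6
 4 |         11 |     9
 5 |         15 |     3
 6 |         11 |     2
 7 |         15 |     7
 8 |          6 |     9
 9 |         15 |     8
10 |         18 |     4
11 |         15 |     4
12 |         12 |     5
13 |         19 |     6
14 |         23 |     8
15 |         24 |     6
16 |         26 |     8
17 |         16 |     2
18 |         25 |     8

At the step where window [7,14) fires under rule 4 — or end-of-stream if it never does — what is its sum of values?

i=0 t=0 v=1: → [0,7); WM=−∞
i=1 t=0 v=8: → [0,7); WM=−∞
i=2 t=0 v=9: → [0,7); WM=0
i=3 t=5 v=6: → [0,7); WM=0
i=4 t=11 v=9: → [7,14); WM=0
i=5 t=15 v=3: → [14,21); WM=15; [0,7) fires=24 [7,14) fires=9
i=6 t=11 v=2: DROP (t<15-0); WM=15
i=7 t=15 v=7: → [14,21); WM=15
i=8 t=6 v=9: DROP (t<15-0); WM=15
i=9 t=15 v=8: → [14,21); WM=15
i=10 t=18 v=4: → [14,21); WM=15
i=11 t=15 v=4: → [14,21); WM=18
i=12 t=12 v=5: DROP (t<18-0); WM=18
i=13 t=19 v=6: → [14,21); WM=18
i=14 t=23 v=8: → [21,28); WM=23; [14,21) fires=32
i=15 t=24 v=6: → [21,28); WM=23
i=16 t=26 v=8: → [21,28); WM=23
i=17 t=16 v=2: DROP (t<23-0); WM=26
i=18 t=25 v=8: DROP (t<26-0); WM=26

9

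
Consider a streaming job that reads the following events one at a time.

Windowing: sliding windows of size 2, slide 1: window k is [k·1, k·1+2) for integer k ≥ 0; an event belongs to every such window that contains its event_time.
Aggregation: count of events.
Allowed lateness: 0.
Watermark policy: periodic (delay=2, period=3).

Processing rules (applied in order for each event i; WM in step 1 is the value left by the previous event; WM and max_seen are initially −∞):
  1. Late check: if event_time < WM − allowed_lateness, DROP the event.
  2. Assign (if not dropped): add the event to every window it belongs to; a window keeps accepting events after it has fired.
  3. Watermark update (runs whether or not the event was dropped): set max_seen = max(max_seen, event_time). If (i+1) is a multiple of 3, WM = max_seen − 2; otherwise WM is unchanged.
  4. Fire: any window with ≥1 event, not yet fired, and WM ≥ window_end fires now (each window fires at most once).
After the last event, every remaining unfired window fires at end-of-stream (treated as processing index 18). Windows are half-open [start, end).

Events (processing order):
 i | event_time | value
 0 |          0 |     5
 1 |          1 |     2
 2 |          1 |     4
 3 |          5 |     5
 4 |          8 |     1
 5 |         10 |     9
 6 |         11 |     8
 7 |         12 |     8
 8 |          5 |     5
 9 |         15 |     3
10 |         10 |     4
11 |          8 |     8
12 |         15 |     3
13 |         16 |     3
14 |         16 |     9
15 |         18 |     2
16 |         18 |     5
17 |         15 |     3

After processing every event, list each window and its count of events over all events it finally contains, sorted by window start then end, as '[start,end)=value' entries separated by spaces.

i=0 t=0 v=5: → [0,2); WM=−∞
i=1 t=1 v=2: → [1,3),[0,2); WM=−∞
i=2 t=1 v=4: → [1,3),[0,2); WM=-1
i=3 t=5 v=5: → [5,7),[4,6); WM=-1
i=4 t=8 v=1: → [8,10),[7,9); WM=-1
i=5 t=10 v=9: → [10,12),[9,11); WM=8; [0,2) fires=3 [1,3) fires=2 [4,6) fires=1 [5,7) fires=1
i=6 t=11 v=8: → [11,13),[10,12); WM=8
i=7 t=12 v=8: → [12,14),[11,13); WM=8
i=8 t=5 v=5: DROP (t<8-0); WM=10; [7,9) fires=1 [8,10) fires=1
i=9 t=15 v=3: → [15,17),[14,16); WM=10
i=10 t=10 v=4: → [10,12),[9,11); WM=10
i=11 t=8 v=8: DROP (t<10-0); WM=13; [9,11) fires=2 [10,12) fires=3 [11,13) fires=2
i=12 t=15 v=3: → [15,17),[14,16); WM=13
i=13 t=16 v=3: → [16,18),[15,17); WM=13
i=14 t=16 v=9: → [16,18),[15,17); WM=14; [12,14) fires=1
i=15 t=18 v=2: → [18,20),[17,19); WM=14
i=16 t=18 v=5: → [18,20),[17,19); WM=14
i=17 t=15 v=3: → [15,17),[14,16); WM=16; [14,16) fires=3

[0,2)=3 [1,3)=2 [4,6)=1 [5,7)=1 [7,9)=1 [8,10)=1 [9,11)=2 [10,12)=3 [11,13)=2 [12,14)=1 [14,16)=3 [15,17)=5 [16,18)=2 [17,19)=2 [18,20)=2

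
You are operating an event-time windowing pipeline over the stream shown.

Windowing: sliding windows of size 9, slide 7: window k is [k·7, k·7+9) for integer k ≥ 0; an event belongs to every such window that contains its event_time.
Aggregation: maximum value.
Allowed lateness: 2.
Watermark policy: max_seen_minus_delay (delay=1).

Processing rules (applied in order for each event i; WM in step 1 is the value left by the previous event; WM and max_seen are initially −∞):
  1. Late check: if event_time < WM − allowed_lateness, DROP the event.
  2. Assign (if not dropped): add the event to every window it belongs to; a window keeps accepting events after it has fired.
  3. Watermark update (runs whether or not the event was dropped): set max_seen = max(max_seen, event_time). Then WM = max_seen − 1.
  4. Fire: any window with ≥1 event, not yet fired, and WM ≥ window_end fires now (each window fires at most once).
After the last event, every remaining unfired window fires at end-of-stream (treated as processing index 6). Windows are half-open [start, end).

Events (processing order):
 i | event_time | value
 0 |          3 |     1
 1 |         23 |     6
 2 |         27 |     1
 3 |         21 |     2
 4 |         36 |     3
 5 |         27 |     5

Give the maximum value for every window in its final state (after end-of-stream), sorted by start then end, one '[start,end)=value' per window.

i=0 t=3 v=1: → [0,9); WM=2
i=1 t=23 v=6: → [21,30); WM=22; [0,9) fires=1
i=2 t=27 v=1: → [21,30); WM=26
i=3 t=21 v=2: DROP (t<26-2); WM=26
i=4 t=36 v=3: → [35,44),[28,37); WM=35; [21,30) fires=6
i=5 t=27 v=5: DROP (t<35-2); WM=35

[0,9)=1 [21,30)=6 [28,37)=3 [35,44)=3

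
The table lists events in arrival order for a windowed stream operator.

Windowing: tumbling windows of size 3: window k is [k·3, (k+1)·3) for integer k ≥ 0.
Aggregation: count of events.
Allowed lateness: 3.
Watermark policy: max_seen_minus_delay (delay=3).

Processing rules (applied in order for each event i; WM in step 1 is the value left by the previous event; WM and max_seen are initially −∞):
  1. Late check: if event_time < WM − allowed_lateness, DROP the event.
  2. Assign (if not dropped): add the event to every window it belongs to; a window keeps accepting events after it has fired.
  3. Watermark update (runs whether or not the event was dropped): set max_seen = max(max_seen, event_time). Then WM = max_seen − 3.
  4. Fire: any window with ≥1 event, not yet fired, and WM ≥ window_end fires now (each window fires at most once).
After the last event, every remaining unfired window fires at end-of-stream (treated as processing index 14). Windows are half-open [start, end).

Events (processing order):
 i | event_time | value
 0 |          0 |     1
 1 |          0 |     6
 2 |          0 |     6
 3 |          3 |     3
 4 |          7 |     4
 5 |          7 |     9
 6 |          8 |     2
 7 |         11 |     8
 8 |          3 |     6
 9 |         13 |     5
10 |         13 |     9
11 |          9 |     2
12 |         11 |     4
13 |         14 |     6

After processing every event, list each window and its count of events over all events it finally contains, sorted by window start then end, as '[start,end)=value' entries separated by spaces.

i=0 t=0 v=1: → [0,3); WM=-3
i=1 t=0 v=6: → [0,3); WM=-3
i=2 t=0 v=6: → [0,3); WM=-3
i=3 t=3 v=3: → [3,6); WM=0
i=4 t=7 v=4: → [6,9); WM=4; [0,3) fires=3
i=5 t=7 v=9: → [6,9); WM=4
i=6 t=8 v=2: → [6,9); WM=5
i=7 t=11 v=8: → [9,12); WM=8; [3,6) fires=1
i=8 t=3 v=6: DROP (t<8-3); WM=8
i=9 t=13 v=5: → [12,15); WM=10; [6,9) fires=3
i=10 t=13 v=9: → [12,15); WM=10
i=11 t=9 v=2: → [9,12); WM=10
i=12 t=11 v=4: → [9,12); WM=10
i=13 t=14 v=6: → [12,15); WM=11

[0,3)=3 [3,6)=1 [6,9)=3 [9,12)=3 [12,15)=3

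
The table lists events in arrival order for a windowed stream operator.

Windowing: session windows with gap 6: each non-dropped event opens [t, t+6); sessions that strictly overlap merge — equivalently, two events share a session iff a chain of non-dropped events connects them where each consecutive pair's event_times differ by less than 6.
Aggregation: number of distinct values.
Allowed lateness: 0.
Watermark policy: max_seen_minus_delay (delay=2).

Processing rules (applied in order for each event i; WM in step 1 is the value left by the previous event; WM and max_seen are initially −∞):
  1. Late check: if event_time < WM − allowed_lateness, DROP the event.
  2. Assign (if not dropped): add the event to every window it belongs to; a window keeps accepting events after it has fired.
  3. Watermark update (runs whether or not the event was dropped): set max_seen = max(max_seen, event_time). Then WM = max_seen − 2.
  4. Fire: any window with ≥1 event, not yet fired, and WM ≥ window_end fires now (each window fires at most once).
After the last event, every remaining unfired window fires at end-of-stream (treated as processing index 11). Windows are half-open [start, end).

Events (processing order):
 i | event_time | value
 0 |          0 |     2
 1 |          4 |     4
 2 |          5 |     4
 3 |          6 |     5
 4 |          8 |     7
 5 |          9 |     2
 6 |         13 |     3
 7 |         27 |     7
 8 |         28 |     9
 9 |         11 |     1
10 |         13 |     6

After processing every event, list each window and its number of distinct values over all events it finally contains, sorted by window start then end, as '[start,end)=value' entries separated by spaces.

[0,19)=5 [27,34)=2

i=0 t=0 v=2: → [0,6); WM=-2
i=1 t=4 v=4: → [0,10); WM=2
i=2 t=5 v=4: → [0,11); WM=3
i=3 t=6 v=5: → [0,12); WM=4
i=4 t=8 v=7: → [0,14); WM=6
i=5 t=9 v=2: → [0,15); WM=7
i=6 t=13 v=3: → [0,19); WM=11
i=7 t=27 v=7: → [27,33); WM=25
i=8 t=28 v=9: → [27,34); WM=26
i=9 t=11 v=1: DROP (t<26-0); WM=26
i=10 t=13 v=6: DROP (t<26-0); WM=26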